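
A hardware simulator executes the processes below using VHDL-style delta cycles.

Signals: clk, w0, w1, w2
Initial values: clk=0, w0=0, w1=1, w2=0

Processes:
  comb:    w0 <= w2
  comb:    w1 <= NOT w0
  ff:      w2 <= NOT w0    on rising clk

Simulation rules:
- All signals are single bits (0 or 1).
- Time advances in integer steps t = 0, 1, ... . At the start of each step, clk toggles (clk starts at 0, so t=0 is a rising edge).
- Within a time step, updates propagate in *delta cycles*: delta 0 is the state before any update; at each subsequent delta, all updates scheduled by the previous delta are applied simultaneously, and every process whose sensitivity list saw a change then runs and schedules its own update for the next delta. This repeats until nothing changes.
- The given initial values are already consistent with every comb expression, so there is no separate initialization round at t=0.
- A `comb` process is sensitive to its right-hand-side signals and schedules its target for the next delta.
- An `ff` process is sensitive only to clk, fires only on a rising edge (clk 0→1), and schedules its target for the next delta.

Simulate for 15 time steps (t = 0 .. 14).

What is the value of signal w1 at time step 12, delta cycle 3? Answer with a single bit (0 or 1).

1

t=0 Δ0: clk=0 w0=0 w2=0 w1=1
  Δ1: clk:0→1
  Δ2: w2:0→1
  Δ3: w0:0→1
  Δ4: w1:1→0
  (4Δ to stable)
t=1 Δ0: clk=1 w0=1 w2=1 w1=0
  Δ1: clk:1→0
  (1Δ to stable)
t=2 Δ0: clk=0 w0=1 w2=1 w1=0
  Δ1: clk:0→1
  Δ2: w2:1→0
  Δ3: w0:1→0
  Δ4: w1:0→1
  (4Δ to stable)
t=3 Δ0: clk=1 w0=0 w2=0 w1=1
  Δ1: clk:1→0
  (1Δ to stable)
t=4 Δ0: clk=0 w0=0 w2=0 w1=1
  Δ1: clk:0→1
  Δ2: w2:0→1
  Δ3: w0:0→1
  Δ4: w1:1→0
  (4Δ to stable)
t=5 Δ0: clk=1 w0=1 w2=1 w1=0
  Δ1: clk:1→0
  (1Δ to stable)
t=6 Δ0: clk=0 w0=1 w2=1 w1=0
  Δ1: clk:0→1
  Δ2: w2:1→0
  Δ3: w0:1→0
  Δ4: w1:0→1
  (4Δ to stable)
t=7 Δ0: clk=1 w0=0 w2=0 w1=1
  Δ1: clk:1→0
  (1Δ to stable)
t=8 Δ0: clk=0 w0=0 w2=0 w1=1
  Δ1: clk:0→1
  Δ2: w2:0→1
  Δ3: w0:0→1
  Δ4: w1:1→0
  (4Δ to stable)
t=9 Δ0: clk=1 w0=1 w2=1 w1=0
  Δ1: clk:1→0
  (1Δ to stable)
t=10 Δ0: clk=0 w0=1 w2=1 w1=0
  Δ1: clk:0→1
  Δ2: w2:1→0
  Δ3: w0:1→0
  Δ4: w1:0→1
  (4Δ to stable)
t=11 Δ0: clk=1 w0=0 w2=0 w1=1
  Δ1: clk:1→0
  (1Δ to stable)
t=12 Δ0: clk=0 w0=0 w2=0 w1=1
  Δ1: clk:0→1
  Δ2: w2:0→1
  Δ3: w0:0→1
  Δ4: w1:1→0
  (4Δ to stable)
t=13 Δ0: clk=1 w0=1 w2=1 w1=0
  Δ1: clk:1→0
  (1Δ to stable)
t=14 Δ0: clk=0 w0=1 w2=1 w1=0
  Δ1: clk:0→1
  Δ2: w2:1→0
  Δ3: w0:1→0
  Δ4: w1:0→1
  (4Δ to stable)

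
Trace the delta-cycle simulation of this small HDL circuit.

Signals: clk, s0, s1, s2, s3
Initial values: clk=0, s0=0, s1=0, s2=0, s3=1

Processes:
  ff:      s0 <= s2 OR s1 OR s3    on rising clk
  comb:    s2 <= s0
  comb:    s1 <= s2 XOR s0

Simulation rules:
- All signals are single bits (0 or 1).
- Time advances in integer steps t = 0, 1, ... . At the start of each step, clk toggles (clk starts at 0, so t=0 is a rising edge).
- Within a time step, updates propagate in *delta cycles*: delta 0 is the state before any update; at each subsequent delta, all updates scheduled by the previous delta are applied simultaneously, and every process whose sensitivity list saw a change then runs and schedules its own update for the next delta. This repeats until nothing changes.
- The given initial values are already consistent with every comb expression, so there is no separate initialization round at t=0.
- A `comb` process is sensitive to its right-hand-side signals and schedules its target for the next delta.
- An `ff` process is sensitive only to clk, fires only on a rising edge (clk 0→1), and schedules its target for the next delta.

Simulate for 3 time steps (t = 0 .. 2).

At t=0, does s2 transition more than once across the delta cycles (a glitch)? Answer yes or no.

no

t=0 Δ0: s0=0 clk=0 s2=0 s3=1 s1=0
  Δ1: clk:0→1
  Δ2: s0:0→1
  Δ3: s2:0→1, s1:0→1
  Δ4: s1:1→0
  (4Δ to stable)
t=1 Δ0: s0=1 clk=1 s2=1 s3=1 s1=0
  Δ1: clk:1→0
  (1Δ to stable)
t=2 Δ0: s0=1 clk=0 s2=1 s3=1 s1=0
  Δ1: clk:0→1
  (1Δ to stable)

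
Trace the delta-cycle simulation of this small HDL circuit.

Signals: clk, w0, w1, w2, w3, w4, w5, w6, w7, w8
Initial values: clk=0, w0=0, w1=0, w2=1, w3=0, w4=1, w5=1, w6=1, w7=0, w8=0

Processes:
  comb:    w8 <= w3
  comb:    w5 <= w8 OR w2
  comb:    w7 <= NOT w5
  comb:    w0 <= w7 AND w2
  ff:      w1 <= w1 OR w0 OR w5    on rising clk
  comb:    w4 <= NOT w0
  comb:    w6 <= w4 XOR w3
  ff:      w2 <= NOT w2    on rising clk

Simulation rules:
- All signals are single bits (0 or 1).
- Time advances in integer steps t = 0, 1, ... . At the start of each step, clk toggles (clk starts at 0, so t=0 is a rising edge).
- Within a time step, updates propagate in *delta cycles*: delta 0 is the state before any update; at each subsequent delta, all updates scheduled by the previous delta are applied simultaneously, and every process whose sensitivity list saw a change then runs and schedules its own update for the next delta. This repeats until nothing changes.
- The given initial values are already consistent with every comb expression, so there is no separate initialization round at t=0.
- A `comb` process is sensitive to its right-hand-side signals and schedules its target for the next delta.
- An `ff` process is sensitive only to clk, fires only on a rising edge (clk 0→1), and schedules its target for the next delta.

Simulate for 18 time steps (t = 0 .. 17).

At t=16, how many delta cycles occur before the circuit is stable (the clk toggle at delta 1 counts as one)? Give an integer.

4

[bits: w7,w2,w6,clk,w3,w1,w8,w5,w4,w0]
t=0: Δ0=0110000110 Δ1=0111000110 Δ2=0011010110 Δ3=0011010010 Δ4=1011010010 | 4Δ
t=1: Δ0=1011010010 Δ1=1010010010 | 1Δ
t=2: Δ0=1010010010 Δ1=1011010010 Δ2=1111010010 Δ3=1111010111 Δ4=0111010101 Δ5=0101010100 Δ6=0101010110 Δ7=0111010110 | 7Δ
t=3: Δ0=0111010110 Δ1=0110010110 | 1Δ
t=4: Δ0=0110010110 Δ1=0111010110 Δ2=0011010110 Δ3=0011010010 Δ4=1011010010 | 4Δ
t=5: Δ0=1011010010 Δ1=1010010010 | 1Δ
t=6: Δ0=1010010010 Δ1=1011010010 Δ2=1111010010 Δ3=1111010111 Δ4=0111010101 Δ5=0101010100 Δ6=0101010110 Δ7=0111010110 | 7Δ
t=7: Δ0=0111010110 Δ1=0110010110 | 1Δ
t=8: Δ0=0110010110 Δ1=0111010110 Δ2=0011010110 Δ3=0011010010 Δ4=1011010010 | 4Δ
t=9: Δ0=1011010010 Δ1=1010010010 | 1Δ
t=10: Δ0=1010010010 Δ1=1011010010 Δ2=1111010010 Δ3=1111010111 Δ4=0111010101 Δ5=0101010100 Δ6=0101010110 Δ7=0111010110 | 7Δ
t=11: Δ0=0111010110 Δ1=0110010110 | 1Δ
t=12: Δ0=0110010110 Δ1=0111010110 Δ2=0011010110 Δ3=0011010010 Δ4=1011010010 | 4Δ
t=13: Δ0=1011010010 Δ1=1010010010 | 1Δ
t=14: Δ0=1010010010 Δ1=1011010010 Δ2=1111010010 Δ3=1111010111 Δ4=0111010101 Δ5=0101010100 Δ6=0101010110 Δ7=0111010110 | 7Δ
t=15: Δ0=0111010110 Δ1=0110010110 | 1Δ
t=16: Δ0=0110010110 Δ1=0111010110 Δ2=0011010110 Δ3=0011010010 Δ4=1011010010 | 4Δ
t=17: Δ0=1011010010 Δ1=1010010010 | 1Δ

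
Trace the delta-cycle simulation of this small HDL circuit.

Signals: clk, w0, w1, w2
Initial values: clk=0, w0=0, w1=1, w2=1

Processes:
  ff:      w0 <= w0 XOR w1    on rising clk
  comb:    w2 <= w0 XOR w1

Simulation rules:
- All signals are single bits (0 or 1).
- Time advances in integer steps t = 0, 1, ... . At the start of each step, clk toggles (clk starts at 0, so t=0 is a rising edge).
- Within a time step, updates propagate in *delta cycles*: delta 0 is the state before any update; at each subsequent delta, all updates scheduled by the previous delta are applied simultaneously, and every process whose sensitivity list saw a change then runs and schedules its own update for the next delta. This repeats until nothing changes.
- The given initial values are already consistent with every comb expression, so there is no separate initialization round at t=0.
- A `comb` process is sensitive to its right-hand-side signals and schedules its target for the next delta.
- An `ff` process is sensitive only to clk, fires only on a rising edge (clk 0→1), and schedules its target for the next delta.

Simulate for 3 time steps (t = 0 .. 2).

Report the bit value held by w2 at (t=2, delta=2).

0

t=0 Δ0: w2=1 clk=0 w0=0 w1=1
  Δ1: clk:0→1
  Δ2: w0:0→1
  Δ3: w2:1→0
  (3Δ to stable)
t=1 Δ0: w2=0 clk=1 w0=1 w1=1
  Δ1: clk:1→0
  (1Δ to stable)
t=2 Δ0: w2=0 clk=0 w0=1 w1=1
  Δ1: clk:0→1
  Δ2: w0:1→0
  Δ3: w2:0→1
  (3Δ to stable)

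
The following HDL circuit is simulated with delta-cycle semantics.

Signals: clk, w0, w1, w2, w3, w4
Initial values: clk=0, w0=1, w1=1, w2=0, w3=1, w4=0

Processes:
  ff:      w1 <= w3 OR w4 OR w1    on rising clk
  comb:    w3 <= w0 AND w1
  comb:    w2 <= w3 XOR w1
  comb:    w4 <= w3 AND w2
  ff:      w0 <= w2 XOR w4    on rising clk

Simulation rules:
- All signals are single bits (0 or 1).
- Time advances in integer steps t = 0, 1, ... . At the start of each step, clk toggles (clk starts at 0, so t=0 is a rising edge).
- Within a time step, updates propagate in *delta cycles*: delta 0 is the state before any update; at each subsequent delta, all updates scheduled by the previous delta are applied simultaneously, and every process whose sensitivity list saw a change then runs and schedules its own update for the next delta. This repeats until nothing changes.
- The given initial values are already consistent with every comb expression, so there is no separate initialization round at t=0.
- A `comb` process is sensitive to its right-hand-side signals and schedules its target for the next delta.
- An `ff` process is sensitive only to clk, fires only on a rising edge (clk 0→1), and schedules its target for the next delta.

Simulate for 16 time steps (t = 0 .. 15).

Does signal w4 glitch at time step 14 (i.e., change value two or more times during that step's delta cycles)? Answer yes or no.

yes

[bits: w0,w3,w2,w4,w1,clk]
t=0: Δ0=110010 Δ1=110011 Δ2=010011 Δ3=000011 Δ4=001011 | 4Δ
t=1: Δ0=001011 Δ1=001010 | 1Δ
t=2: Δ0=001010 Δ1=001011 Δ2=101011 Δ3=111011 Δ4=110111 Δ5=110011 | 5Δ
t=3: Δ0=110011 Δ1=110010 | 1Δ
t=4: Δ0=110010 Δ1=110011 Δ2=010011 Δ3=000011 Δ4=001011 | 4Δ
t=5: Δ0=001011 Δ1=001010 | 1Δ
t=6: Δ0=001010 Δ1=001011 Δ2=101011 Δ3=111011 Δ4=110111 Δ5=110011 | 5Δ
t=7: Δ0=110011 Δ1=110010 | 1Δ
t=8: Δ0=110010 Δ1=110011 Δ2=010011 Δ3=000011 Δ4=001011 | 4Δ
t=9: Δ0=001011 Δ1=001010 | 1Δ
t=10: Δ0=001010 Δ1=001011 Δ2=101011 Δ3=111011 Δ4=110111 Δ5=110011 | 5Δ
t=11: Δ0=110011 Δ1=110010 | 1Δ
t=12: Δ0=110010 Δ1=110011 Δ2=010011 Δ3=000011 Δ4=001011 | 4Δ
t=13: Δ0=001011 Δ1=001010 | 1Δ
t=14: Δ0=001010 Δ1=001011 Δ2=101011 Δ3=111011 Δ4=110111 Δ5=110011 | 5Δ
t=15: Δ0=110011 Δ1=110010 | 1Δ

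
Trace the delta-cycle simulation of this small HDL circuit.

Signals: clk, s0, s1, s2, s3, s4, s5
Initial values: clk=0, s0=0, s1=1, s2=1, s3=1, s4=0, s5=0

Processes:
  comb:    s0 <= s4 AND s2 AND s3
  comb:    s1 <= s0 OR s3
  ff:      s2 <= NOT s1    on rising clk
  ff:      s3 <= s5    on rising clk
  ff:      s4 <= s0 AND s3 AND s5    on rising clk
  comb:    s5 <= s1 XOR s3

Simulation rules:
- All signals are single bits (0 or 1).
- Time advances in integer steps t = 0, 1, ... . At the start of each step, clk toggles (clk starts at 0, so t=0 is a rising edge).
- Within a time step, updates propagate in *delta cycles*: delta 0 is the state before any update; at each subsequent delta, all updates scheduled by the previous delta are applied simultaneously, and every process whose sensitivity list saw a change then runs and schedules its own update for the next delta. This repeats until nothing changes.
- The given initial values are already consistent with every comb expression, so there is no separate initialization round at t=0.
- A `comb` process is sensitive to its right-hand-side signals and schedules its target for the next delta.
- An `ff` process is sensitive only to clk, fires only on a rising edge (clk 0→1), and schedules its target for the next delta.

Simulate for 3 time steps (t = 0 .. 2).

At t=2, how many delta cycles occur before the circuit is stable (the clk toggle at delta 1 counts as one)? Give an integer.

[bits: s4,s0,s2,s3,s5,s1,clk]
t=0: Δ0=0011010 Δ1=0011011 Δ2=0000011 Δ3=0000101 Δ4=0000001 | 4Δ
t=1: Δ0=0000001 Δ1=0000000 | 1Δ
t=2: Δ0=0000000 Δ1=0000001 Δ2=0010001 | 2Δ

2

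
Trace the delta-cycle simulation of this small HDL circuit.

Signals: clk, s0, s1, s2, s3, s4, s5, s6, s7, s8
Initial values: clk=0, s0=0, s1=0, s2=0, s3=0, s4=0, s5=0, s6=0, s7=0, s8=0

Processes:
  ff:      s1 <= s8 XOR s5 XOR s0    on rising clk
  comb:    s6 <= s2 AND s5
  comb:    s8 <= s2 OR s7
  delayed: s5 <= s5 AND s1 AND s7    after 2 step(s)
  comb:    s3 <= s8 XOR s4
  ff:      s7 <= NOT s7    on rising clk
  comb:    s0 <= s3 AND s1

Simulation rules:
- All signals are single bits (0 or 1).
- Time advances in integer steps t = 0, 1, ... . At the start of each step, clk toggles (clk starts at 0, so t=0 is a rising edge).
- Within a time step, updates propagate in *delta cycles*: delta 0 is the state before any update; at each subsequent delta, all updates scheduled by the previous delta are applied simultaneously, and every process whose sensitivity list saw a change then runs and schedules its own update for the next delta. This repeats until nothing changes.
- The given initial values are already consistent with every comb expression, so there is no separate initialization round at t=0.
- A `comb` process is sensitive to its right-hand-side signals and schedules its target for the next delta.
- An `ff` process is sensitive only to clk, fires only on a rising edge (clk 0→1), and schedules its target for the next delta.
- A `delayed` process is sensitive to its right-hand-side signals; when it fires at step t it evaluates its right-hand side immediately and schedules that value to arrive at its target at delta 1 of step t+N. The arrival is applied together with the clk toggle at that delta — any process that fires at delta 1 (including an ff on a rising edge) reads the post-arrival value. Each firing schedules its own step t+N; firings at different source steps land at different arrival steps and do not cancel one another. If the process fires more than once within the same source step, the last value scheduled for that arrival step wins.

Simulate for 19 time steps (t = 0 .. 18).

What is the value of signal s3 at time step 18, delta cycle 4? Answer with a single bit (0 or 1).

0

[bits: s5,s4,s8,s7,s2,s3,clk,s0,s1,s6]
t=0: Δ0=0000000000 Δ1=0000001000 Δ2=0001001000 Δ3=0011001000 Δ4=0011011000 | 4Δ
t=1: Δ0=0011011000 Δ1=0011010000 | 1Δ
t=2: Δ0=0011010000 Δ1=0011011000 Δ2=0010011010 Δ3=0000011110 Δ4=0000001110 Δ5=0000001010 | 5Δ
t=3: Δ0=0000001010 Δ1=0000000010 | 1Δ
t=4: Δ0=0000000010 Δ1=0000001010 Δ2=0001001000 Δ3=0011001000 Δ4=0011011000 | 4Δ
t=5: Δ0=0011011000 Δ1=0011010000 | 1Δ
t=6: Δ0=0011010000 Δ1=0011011000 Δ2=0010011010 Δ3=0000011110 Δ4=0000001110 Δ5=0000001010 | 5Δ
t=7: Δ0=0000001010 Δ1=0000000010 | 1Δ
t=8: Δ0=0000000010 Δ1=0000001010 Δ2=0001001000 Δ3=0011001000 Δ4=0011011000 | 4Δ
t=9: Δ0=0011011000 Δ1=0011010000 | 1Δ
t=10: Δ0=0011010000 Δ1=0011011000 Δ2=0010011010 Δ3=0000011110 Δ4=0000001110 Δ5=0000001010 | 5Δ
t=11: Δ0=0000001010 Δ1=0000000010 | 1Δ
t=12: Δ0=0000000010 Δ1=0000001010 Δ2=0001001000 Δ3=0011001000 Δ4=0011011000 | 4Δ
t=13: Δ0=0011011000 Δ1=0011010000 | 1Δ
t=14: Δ0=0011010000 Δ1=0011011000 Δ2=0010011010 Δ3=0000011110 Δ4=0000001110 Δ5=0000001010 | 5Δ
t=15: Δ0=0000001010 Δ1=0000000010 | 1Δ
t=16: Δ0=0000000010 Δ1=0000001010 Δ2=0001001000 Δ3=0011001000 Δ4=0011011000 | 4Δ
t=17: Δ0=0011011000 Δ1=0011010000 | 1Δ
t=18: Δ0=0011010000 Δ1=0011011000 Δ2=0010011010 Δ3=0000011110 Δ4=0000001110 Δ5=0000001010 | 5Δ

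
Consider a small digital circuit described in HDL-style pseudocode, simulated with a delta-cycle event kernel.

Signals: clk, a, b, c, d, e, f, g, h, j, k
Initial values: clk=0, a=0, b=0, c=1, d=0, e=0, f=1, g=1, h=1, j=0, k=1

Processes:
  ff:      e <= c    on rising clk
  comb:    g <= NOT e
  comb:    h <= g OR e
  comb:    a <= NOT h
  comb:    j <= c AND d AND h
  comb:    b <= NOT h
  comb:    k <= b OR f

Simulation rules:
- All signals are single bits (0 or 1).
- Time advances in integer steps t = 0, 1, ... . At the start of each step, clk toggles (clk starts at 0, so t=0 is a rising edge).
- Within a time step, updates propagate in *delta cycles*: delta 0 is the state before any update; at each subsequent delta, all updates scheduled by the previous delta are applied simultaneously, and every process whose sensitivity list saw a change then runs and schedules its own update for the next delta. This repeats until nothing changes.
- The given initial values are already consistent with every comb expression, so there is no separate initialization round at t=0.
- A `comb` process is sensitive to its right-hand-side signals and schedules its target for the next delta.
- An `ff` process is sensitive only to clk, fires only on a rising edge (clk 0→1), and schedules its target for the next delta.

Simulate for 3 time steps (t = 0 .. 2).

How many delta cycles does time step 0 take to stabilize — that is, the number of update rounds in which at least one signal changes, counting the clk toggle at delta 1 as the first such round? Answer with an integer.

3

t=0 Δ0: f=1 h=1 clk=0 j=0 c=1 g=1 a=0 d=0 b=0 k=1 e=0
  Δ1: clk:0→1
  Δ2: e:0→1
  Δ3: g:1→0
  (3Δ to stable)
t=1 Δ0: f=1 h=1 clk=1 j=0 c=1 g=0 a=0 d=0 b=0 k=1 e=1
  Δ1: clk:1→0
  (1Δ to stable)
t=2 Δ0: f=1 h=1 clk=0 j=0 c=1 g=0 a=0 d=0 b=0 k=1 e=1
  Δ1: clk:0→1
  (1Δ to stable)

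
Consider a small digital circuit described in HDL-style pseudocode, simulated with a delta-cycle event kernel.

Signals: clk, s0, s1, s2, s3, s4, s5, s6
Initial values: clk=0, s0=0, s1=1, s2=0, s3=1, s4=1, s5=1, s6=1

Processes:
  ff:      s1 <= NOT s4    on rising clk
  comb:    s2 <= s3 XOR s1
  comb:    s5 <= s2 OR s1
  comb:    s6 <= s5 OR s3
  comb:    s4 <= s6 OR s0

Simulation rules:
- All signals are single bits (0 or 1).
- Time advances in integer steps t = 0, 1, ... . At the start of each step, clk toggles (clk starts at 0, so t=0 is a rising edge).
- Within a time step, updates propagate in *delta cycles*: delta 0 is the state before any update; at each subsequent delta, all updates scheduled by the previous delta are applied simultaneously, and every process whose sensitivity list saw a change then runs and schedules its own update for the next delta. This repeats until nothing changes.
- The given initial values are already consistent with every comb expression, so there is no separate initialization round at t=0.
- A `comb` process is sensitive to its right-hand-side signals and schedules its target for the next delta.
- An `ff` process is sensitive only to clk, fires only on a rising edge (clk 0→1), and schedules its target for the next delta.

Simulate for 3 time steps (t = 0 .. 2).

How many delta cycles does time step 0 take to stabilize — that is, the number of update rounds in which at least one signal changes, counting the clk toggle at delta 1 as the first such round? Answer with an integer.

4

t=0 Δ0: s4=1 s0=0 s2=0 clk=0 s5=1 s6=1 s1=1 s3=1
  Δ1: clk:0→1
  Δ2: s1:1→0
  Δ3: s2:0→1, s5:1→0
  Δ4: s5:0→1
  (4Δ to stable)
t=1 Δ0: s4=1 s0=0 s2=1 clk=1 s5=1 s6=1 s1=0 s3=1
  Δ1: clk:1→0
  (1Δ to stable)
t=2 Δ0: s4=1 s0=0 s2=1 clk=0 s5=1 s6=1 s1=0 s3=1
  Δ1: clk:0→1
  (1Δ to stable)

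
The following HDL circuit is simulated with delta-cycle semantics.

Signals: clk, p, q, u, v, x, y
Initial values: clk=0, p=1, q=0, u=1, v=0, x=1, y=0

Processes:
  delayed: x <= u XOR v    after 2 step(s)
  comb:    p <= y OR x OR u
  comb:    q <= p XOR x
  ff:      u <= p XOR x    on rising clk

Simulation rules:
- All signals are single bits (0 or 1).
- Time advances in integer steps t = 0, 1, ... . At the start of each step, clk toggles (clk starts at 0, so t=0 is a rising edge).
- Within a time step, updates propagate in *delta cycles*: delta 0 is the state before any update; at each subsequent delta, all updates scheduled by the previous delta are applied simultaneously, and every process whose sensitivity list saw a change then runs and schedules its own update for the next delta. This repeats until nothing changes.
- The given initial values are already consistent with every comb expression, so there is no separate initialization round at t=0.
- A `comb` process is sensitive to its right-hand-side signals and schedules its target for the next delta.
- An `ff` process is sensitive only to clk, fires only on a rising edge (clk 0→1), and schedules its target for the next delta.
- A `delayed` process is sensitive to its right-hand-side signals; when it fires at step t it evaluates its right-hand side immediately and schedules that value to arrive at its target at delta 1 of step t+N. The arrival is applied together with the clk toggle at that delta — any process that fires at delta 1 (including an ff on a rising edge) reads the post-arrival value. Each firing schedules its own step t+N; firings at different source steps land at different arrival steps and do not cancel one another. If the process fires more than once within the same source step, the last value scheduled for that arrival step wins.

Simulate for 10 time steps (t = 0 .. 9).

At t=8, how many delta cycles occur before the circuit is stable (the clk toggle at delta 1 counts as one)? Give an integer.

t0.Δ0 clk=0 q=0 p=1 x=1 y=0 u=1 v=0
t0.Δ1 clk=1 q=0 p=1 x=1 y=0 u=1 v=0
t0.Δ2 clk=1 q=0 p=1 x=1 y=0 u=0 v=0
t1.Δ0 clk=1 q=0 p=1 x=1 y=0 u=0 v=0
t1.Δ1 clk=0 q=0 p=1 x=1 y=0 u=0 v=0
t2.Δ0 clk=0 q=0 p=1 x=1 y=0 u=0 v=0
t2.Δ1 clk=1 q=0 p=1 x=0 y=0 u=0 v=0
t2.Δ2 clk=1 q=1 p=0 x=0 y=0 u=1 v=0
t2.Δ3 clk=1 q=0 p=1 x=0 y=0 u=1 v=0
t2.Δ4 clk=1 q=1 p=1 x=0 y=0 u=1 v=0
t3.Δ0 clk=1 q=1 p=1 x=0 y=0 u=1 v=0
t3.Δ1 clk=0 q=1 p=1 x=0 y=0 u=1 v=0
t4.Δ0 clk=0 q=1 p=1 x=0 y=0 u=1 v=0
t4.Δ1 clk=1 q=1 p=1 x=1 y=0 u=1 v=0
t4.Δ2 clk=1 q=0 p=1 x=1 y=0 u=0 v=0
t5.Δ0 clk=1 q=0 p=1 x=1 y=0 u=0 v=0
t5.Δ1 clk=0 q=0 p=1 x=1 y=0 u=0 v=0
t6.Δ0 clk=0 q=0 p=1 x=1 y=0 u=0 v=0
t6.Δ1 clk=1 q=0 p=1 x=0 y=0 u=0 v=0
t6.Δ2 clk=1 q=1 p=0 x=0 y=0 u=1 v=0
t6.Δ3 clk=1 q=0 p=1 x=0 y=0 u=1 v=0
t6.Δ4 clk=1 q=1 p=1 x=0 y=0 u=1 v=0
t7.Δ0 clk=1 q=1 p=1 x=0 y=0 u=1 v=0
t7.Δ1 clk=0 q=1 p=1 x=0 y=0 u=1 v=0
t8.Δ0 clk=0 q=1 p=1 x=0 y=0 u=1 v=0
t8.Δ1 clk=1 q=1 p=1 x=1 y=0 u=1 v=0
t8.Δ2 clk=1 q=0 p=1 x=1 y=0 u=0 v=0
t9.Δ0 clk=1 q=0 p=1 x=1 y=0 u=0 v=0
t9.Δ1 clk=0 q=0 p=1 x=1 y=0 u=0 v=0

2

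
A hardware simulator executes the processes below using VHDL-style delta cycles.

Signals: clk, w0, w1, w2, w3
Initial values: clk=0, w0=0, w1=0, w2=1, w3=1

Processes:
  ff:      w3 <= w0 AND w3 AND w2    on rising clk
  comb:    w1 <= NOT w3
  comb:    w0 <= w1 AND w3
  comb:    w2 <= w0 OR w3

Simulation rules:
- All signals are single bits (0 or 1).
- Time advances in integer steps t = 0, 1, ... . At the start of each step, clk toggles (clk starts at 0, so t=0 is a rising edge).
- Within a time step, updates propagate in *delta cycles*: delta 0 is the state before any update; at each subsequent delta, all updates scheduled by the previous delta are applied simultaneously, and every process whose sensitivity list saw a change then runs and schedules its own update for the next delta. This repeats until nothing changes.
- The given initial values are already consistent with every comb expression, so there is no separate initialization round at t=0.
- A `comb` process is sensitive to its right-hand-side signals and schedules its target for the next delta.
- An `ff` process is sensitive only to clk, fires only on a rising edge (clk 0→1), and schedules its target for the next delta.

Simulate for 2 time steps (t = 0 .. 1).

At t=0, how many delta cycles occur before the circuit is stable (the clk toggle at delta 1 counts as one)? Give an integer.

t=0 Δ0: clk=0 w2=1 w1=0 w0=0 w3=1
  Δ1: clk:0→1
  Δ2: w3:1→0
  Δ3: w2:1→0, w1:0→1
  (3Δ to stable)
t=1 Δ0: clk=1 w2=0 w1=1 w0=0 w3=0
  Δ1: clk:1→0
  (1Δ to stable)

3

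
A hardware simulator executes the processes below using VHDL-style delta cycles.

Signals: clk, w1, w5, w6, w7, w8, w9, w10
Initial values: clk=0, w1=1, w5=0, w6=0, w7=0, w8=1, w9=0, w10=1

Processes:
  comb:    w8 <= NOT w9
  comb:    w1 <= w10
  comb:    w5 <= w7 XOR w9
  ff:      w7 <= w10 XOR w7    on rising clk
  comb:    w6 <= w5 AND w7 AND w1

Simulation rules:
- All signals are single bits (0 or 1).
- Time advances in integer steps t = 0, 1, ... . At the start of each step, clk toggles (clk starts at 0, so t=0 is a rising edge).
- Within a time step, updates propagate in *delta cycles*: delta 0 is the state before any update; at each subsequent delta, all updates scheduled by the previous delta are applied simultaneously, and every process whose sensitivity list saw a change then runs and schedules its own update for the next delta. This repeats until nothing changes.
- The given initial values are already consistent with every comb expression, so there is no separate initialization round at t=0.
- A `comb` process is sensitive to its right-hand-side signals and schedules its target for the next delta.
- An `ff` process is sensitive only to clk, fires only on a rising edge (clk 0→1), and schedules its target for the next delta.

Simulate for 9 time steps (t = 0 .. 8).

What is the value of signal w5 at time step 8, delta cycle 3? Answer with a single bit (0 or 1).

t0.Δ0 w9=0 w8=1 w5=0 w1=1 clk=0 w7=0 w10=1 w6=0
t0.Δ1 w9=0 w8=1 w5=0 w1=1 clk=1 w7=0 w10=1 w6=0
t0.Δ2 w9=0 w8=1 w5=0 w1=1 clk=1 w7=1 w10=1 w6=0
t0.Δ3 w9=0 w8=1 w5=1 w1=1 clk=1 w7=1 w10=1 w6=0
t0.Δ4 w9=0 w8=1 w5=1 w1=1 clk=1 w7=1 w10=1 w6=1
t1.Δ0 w9=0 w8=1 w5=1 w1=1 clk=1 w7=1 w10=1 w6=1
t1.Δ1 w9=0 w8=1 w5=1 w1=1 clk=0 w7=1 w10=1 w6=1
t2.Δ0 w9=0 w8=1 w5=1 w1=1 clk=0 w7=1 w10=1 w6=1
t2.Δ1 w9=0 w8=1 w5=1 w1=1 clk=1 w7=1 w10=1 w6=1
t2.Δ2 w9=0 w8=1 w5=1 w1=1 clk=1 w7=0 w10=1 w6=1
t2.Δ3 w9=0 w8=1 w5=0 w1=1 clk=1 w7=0 w10=1 w6=0
t3.Δ0 w9=0 w8=1 w5=0 w1=1 clk=1 w7=0 w10=1 w6=0
t3.Δ1 w9=0 w8=1 w5=0 w1=1 clk=0 w7=0 w10=1 w6=0
t4.Δ0 w9=0 w8=1 w5=0 w1=1 clk=0 w7=0 w10=1 w6=0
t4.Δ1 w9=0 w8=1 w5=0 w1=1 clk=1 w7=0 w10=1 w6=0
t4.Δ2 w9=0 w8=1 w5=0 w1=1 clk=1 w7=1 w10=1 w6=0
t4.Δ3 w9=0 w8=1 w5=1 w1=1 clk=1 w7=1 w10=1 w6=0
t4.Δ4 w9=0 w8=1 w5=1 w1=1 clk=1 w7=1 w10=1 w6=1
t5.Δ0 w9=0 w8=1 w5=1 w1=1 clk=1 w7=1 w10=1 w6=1
t5.Δ1 w9=0 w8=1 w5=1 w1=1 clk=0 w7=1 w10=1 w6=1
t6.Δ0 w9=0 w8=1 w5=1 w1=1 clk=0 w7=1 w10=1 w6=1
t6.Δ1 w9=0 w8=1 w5=1 w1=1 clk=1 w7=1 w10=1 w6=1
t6.Δ2 w9=0 w8=1 w5=1 w1=1 clk=1 w7=0 w10=1 w6=1
t6.Δ3 w9=0 w8=1 w5=0 w1=1 clk=1 w7=0 w10=1 w6=0
t7.Δ0 w9=0 w8=1 w5=0 w1=1 clk=1 w7=0 w10=1 w6=0
t7.Δ1 w9=0 w8=1 w5=0 w1=1 clk=0 w7=0 w10=1 w6=0
t8.Δ0 w9=0 w8=1 w5=0 w1=1 clk=0 w7=0 w10=1 w6=0
t8.Δ1 w9=0 w8=1 w5=0 w1=1 clk=1 w7=0 w10=1 w6=0
t8.Δ2 w9=0 w8=1 w5=0 w1=1 clk=1 w7=1 w10=1 w6=0
t8.Δ3 w9=0 w8=1 w5=1 w1=1 clk=1 w7=1 w10=1 w6=0
t8.Δ4 w9=0 w8=1 w5=1 w1=1 clk=1 w7=1 w10=1 w6=1

1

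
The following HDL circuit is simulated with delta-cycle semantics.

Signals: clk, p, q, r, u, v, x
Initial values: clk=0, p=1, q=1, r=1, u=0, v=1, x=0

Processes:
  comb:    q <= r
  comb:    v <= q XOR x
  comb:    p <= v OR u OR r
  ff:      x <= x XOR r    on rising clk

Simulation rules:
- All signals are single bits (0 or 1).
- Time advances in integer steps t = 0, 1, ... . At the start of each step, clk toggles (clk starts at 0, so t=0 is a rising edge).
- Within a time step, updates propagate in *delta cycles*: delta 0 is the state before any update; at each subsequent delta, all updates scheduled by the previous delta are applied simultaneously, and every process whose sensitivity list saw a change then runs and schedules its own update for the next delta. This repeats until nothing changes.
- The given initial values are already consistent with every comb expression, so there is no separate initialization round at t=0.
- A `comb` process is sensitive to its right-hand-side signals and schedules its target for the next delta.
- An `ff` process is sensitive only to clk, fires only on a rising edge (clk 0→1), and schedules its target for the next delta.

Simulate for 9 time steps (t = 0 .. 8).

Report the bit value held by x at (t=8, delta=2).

1

t=0 Δ0: v=1 clk=0 x=0 r=1 q=1 p=1 u=0
  Δ1: clk:0→1
  Δ2: x:0→1
  Δ3: v:1→0
  (3Δ to stable)
t=1 Δ0: v=0 clk=1 x=1 r=1 q=1 p=1 u=0
  Δ1: clk:1→0
  (1Δ to stable)
t=2 Δ0: v=0 clk=0 x=1 r=1 q=1 p=1 u=0
  Δ1: clk:0→1
  Δ2: x:1→0
  Δ3: v:0→1
  (3Δ to stable)
t=3 Δ0: v=1 clk=1 x=0 r=1 q=1 p=1 u=0
  Δ1: clk:1→0
  (1Δ to stable)
t=4 Δ0: v=1 clk=0 x=0 r=1 q=1 p=1 u=0
  Δ1: clk:0→1
  Δ2: x:0→1
  Δ3: v:1→0
  (3Δ to stable)
t=5 Δ0: v=0 clk=1 x=1 r=1 q=1 p=1 u=0
  Δ1: clk:1→0
  (1Δ to stable)
t=6 Δ0: v=0 clk=0 x=1 r=1 q=1 p=1 u=0
  Δ1: clk:0→1
  Δ2: x:1→0
  Δ3: v:0→1
  (3Δ to stable)
t=7 Δ0: v=1 clk=1 x=0 r=1 q=1 p=1 u=0
  Δ1: clk:1→0
  (1Δ to stable)
t=8 Δ0: v=1 clk=0 x=0 r=1 q=1 p=1 u=0
  Δ1: clk:0→1
  Δ2: x:0→1
  Δ3: v:1→0
  (3Δ to stable)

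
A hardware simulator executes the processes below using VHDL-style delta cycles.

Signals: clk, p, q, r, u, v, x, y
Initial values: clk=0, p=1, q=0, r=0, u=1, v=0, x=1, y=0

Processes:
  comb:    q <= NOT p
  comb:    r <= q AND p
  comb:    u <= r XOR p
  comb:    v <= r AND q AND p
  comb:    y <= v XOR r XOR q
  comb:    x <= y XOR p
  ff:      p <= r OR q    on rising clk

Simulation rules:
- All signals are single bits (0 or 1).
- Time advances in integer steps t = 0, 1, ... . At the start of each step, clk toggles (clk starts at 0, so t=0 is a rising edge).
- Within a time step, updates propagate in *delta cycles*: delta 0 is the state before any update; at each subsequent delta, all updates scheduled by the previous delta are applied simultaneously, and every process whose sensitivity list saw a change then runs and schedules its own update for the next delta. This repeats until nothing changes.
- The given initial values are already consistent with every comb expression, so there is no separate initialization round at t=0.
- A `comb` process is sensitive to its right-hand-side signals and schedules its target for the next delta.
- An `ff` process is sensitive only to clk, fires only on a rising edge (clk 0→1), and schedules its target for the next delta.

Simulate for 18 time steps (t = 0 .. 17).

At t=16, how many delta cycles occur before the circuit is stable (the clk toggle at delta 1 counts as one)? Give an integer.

[bits: q,x,v,p,y,u,clk,r]
t=0: Δ0=01010100 Δ1=01010110 Δ2=01000110 Δ3=10000010 Δ4=10001010 Δ5=11001010 | 5Δ
t=1: Δ0=11001010 Δ1=11001000 | 1Δ
t=2: Δ0=11001000 Δ1=11001010 Δ2=11011010 Δ3=00011111 Δ4=00011010 Δ5=00010110 Δ6=01010110 | 6Δ
t=3: Δ0=01010110 Δ1=01010100 | 1Δ
t=4: Δ0=01010100 Δ1=01010110 Δ2=01000110 Δ3=10000010 Δ4=10001010 Δ5=11001010 | 5Δ
t=5: Δ0=11001010 Δ1=11001000 | 1Δ
t=6: Δ0=11001000 Δ1=11001010 Δ2=11011010 Δ3=00011111 Δ4=00011010 Δ5=00010110 Δ6=01010110 | 6Δ
t=7: Δ0=01010110 Δ1=01010100 | 1Δ
t=8: Δ0=01010100 Δ1=01010110 Δ2=01000110 Δ3=10000010 Δ4=10001010 Δ5=11001010 | 5Δ
t=9: Δ0=11001010 Δ1=11001000 | 1Δ
t=10: Δ0=11001000 Δ1=11001010 Δ2=11011010 Δ3=00011111 Δ4=00011010 Δ5=00010110 Δ6=01010110 | 6Δ
t=11: Δ0=01010110 Δ1=01010100 | 1Δ
t=12: Δ0=01010100 Δ1=01010110 Δ2=01000110 Δ3=10000010 Δ4=10001010 Δ5=11001010 | 5Δ
t=13: Δ0=11001010 Δ1=11001000 | 1Δ
t=14: Δ0=11001000 Δ1=11001010 Δ2=11011010 Δ3=00011111 Δ4=00011010 Δ5=00010110 Δ6=01010110 | 6Δ
t=15: Δ0=01010110 Δ1=01010100 | 1Δ
t=16: Δ0=01010100 Δ1=01010110 Δ2=01000110 Δ3=10000010 Δ4=10001010 Δ5=11001010 | 5Δ
t=17: Δ0=11001010 Δ1=11001000 | 1Δ

5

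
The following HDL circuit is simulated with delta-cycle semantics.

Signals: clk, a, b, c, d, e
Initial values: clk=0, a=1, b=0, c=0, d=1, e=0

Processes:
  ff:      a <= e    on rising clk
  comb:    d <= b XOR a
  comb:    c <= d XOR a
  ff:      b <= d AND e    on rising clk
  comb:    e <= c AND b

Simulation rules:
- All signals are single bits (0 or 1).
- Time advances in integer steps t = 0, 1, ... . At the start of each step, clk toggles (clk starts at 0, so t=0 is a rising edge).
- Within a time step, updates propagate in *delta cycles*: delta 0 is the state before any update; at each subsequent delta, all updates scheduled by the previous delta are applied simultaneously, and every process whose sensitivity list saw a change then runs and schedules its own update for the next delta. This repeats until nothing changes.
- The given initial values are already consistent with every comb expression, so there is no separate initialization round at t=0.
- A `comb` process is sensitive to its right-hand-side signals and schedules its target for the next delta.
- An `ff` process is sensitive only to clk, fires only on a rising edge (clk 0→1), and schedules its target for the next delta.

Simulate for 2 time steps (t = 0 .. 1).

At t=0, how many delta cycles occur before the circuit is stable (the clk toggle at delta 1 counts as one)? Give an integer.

t0.Δ0 e=0 a=1 b=0 c=0 clk=0 d=1
t0.Δ1 e=0 a=1 b=0 c=0 clk=1 d=1
t0.Δ2 e=0 a=0 b=0 c=0 clk=1 d=1
t0.Δ3 e=0 a=0 b=0 c=1 clk=1 d=0
t0.Δ4 e=0 a=0 b=0 c=0 clk=1 d=0
t1.Δ0 e=0 a=0 b=0 c=0 clk=1 d=0
t1.Δ1 e=0 a=0 b=0 c=0 clk=0 d=0

4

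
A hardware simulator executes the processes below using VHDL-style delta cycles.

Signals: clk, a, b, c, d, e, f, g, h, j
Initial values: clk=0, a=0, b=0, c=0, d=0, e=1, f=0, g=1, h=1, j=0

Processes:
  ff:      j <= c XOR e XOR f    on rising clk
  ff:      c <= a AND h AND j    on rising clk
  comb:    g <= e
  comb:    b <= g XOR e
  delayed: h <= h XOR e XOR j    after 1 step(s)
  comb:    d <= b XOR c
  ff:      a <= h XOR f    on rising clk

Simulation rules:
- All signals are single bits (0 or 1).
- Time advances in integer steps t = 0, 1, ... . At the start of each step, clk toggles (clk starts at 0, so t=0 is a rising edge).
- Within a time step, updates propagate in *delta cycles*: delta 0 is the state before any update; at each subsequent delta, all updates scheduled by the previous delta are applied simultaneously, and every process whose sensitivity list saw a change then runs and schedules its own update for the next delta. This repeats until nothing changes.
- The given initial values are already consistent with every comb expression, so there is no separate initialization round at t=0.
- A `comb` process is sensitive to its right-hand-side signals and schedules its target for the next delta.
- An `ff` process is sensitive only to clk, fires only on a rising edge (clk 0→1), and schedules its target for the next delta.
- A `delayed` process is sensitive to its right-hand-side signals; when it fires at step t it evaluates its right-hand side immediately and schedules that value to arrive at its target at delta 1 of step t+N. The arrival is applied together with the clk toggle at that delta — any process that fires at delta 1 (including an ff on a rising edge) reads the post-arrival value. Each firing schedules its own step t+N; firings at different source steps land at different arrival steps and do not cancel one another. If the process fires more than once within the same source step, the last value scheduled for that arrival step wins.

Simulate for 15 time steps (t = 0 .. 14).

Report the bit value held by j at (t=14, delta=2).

t0.Δ0 e=1 f=0 b=0 c=0 g=1 h=1 d=0 j=0 clk=0 a=0
t0.Δ1 e=1 f=0 b=0 c=0 g=1 h=1 d=0 j=0 clk=1 a=0
t0.Δ2 e=1 f=0 b=0 c=0 g=1 h=1 d=0 j=1 clk=1 a=1
t1.Δ0 e=1 f=0 b=0 c=0 g=1 h=1 d=0 j=1 clk=1 a=1
t1.Δ1 e=1 f=0 b=0 c=0 g=1 h=1 d=0 j=1 clk=0 a=1
t2.Δ0 e=1 f=0 b=0 c=0 g=1 h=1 d=0 j=1 clk=0 a=1
t2.Δ1 e=1 f=0 b=0 c=0 g=1 h=1 d=0 j=1 clk=1 a=1
t2.Δ2 e=1 f=0 b=0 c=1 g=1 h=1 d=0 j=1 clk=1 a=1
t2.Δ3 e=1 f=0 b=0 c=1 g=1 h=1 d=1 j=1 clk=1 a=1
t3.Δ0 e=1 f=0 b=0 c=1 g=1 h=1 d=1 j=1 clk=1 a=1
t3.Δ1 e=1 f=0 b=0 c=1 g=1 h=1 d=1 j=1 clk=0 a=1
t4.Δ0 e=1 f=0 b=0 c=1 g=1 h=1 d=1 j=1 clk=0 a=1
t4.Δ1 e=1 f=0 b=0 c=1 g=1 h=1 d=1 j=1 clk=1 a=1
t4.Δ2 e=1 f=0 b=0 c=1 g=1 h=1 d=1 j=0 clk=1 a=1
t5.Δ0 e=1 f=0 b=0 c=1 g=1 h=1 d=1 j=0 clk=1 a=1
t5.Δ1 e=1 f=0 b=0 c=1 g=1 h=0 d=1 j=0 clk=0 a=1
t6.Δ0 e=1 f=0 b=0 c=1 g=1 h=0 d=1 j=0 clk=0 a=1
t6.Δ1 e=1 f=0 b=0 c=1 g=1 h=1 d=1 j=0 clk=1 a=1
t6.Δ2 e=1 f=0 b=0 c=0 g=1 h=1 d=1 j=0 clk=1 a=1
t6.Δ3 e=1 f=0 b=0 c=0 g=1 h=1 d=0 j=0 clk=1 a=1
t7.Δ0 e=1 f=0 b=0 c=0 g=1 h=1 d=0 j=0 clk=1 a=1
t7.Δ1 e=1 f=0 b=0 c=0 g=1 h=0 d=0 j=0 clk=0 a=1
t8.Δ0 e=1 f=0 b=0 c=0 g=1 h=0 d=0 j=0 clk=0 a=1
t8.Δ1 e=1 f=0 b=0 c=0 g=1 h=1 d=0 j=0 clk=1 a=1
t8.Δ2 e=1 f=0 b=0 c=0 g=1 h=1 d=0 j=1 clk=1 a=1
t9.Δ0 e=1 f=0 b=0 c=0 g=1 h=1 d=0 j=1 clk=1 a=1
t9.Δ1 e=1 f=0 b=0 c=0 g=1 h=1 d=0 j=1 clk=0 a=1
t10.Δ0 e=1 f=0 b=0 c=0 g=1 h=1 d=0 j=1 clk=0 a=1
t10.Δ1 e=1 f=0 b=0 c=0 g=1 h=1 d=0 j=1 clk=1 a=1
t10.Δ2 e=1 f=0 b=0 c=1 g=1 h=1 d=0 j=1 clk=1 a=1
t10.Δ3 e=1 f=0 b=0 c=1 g=1 h=1 d=1 j=1 clk=1 a=1
t11.Δ0 e=1 f=0 b=0 c=1 g=1 h=1 d=1 j=1 clk=1 a=1
t11.Δ1 e=1 f=0 b=0 c=1 g=1 h=1 d=1 j=1 clk=0 a=1
t12.Δ0 e=1 f=0 b=0 c=1 g=1 h=1 d=1 j=1 clk=0 a=1
t12.Δ1 e=1 f=0 b=0 c=1 g=1 h=1 d=1 j=1 clk=1 a=1
t12.Δ2 e=1 f=0 b=0 c=1 g=1 h=1 d=1 j=0 clk=1 a=1
t13.Δ0 e=1 f=0 b=0 c=1 g=1 h=1 d=1 j=0 clk=1 a=1
t13.Δ1 e=1 f=0 b=0 c=1 g=1 h=0 d=1 j=0 clk=0 a=1
t14.Δ0 e=1 f=0 b=0 c=1 g=1 h=0 d=1 j=0 clk=0 a=1
t14.Δ1 e=1 f=0 b=0 c=1 g=1 h=1 d=1 j=0 clk=1 a=1
t14.Δ2 e=1 f=0 b=0 c=0 g=1 h=1 d=1 j=0 clk=1 a=1
t14.Δ3 e=1 f=0 b=0 c=0 g=1 h=1 d=0 j=0 clk=1 a=1

0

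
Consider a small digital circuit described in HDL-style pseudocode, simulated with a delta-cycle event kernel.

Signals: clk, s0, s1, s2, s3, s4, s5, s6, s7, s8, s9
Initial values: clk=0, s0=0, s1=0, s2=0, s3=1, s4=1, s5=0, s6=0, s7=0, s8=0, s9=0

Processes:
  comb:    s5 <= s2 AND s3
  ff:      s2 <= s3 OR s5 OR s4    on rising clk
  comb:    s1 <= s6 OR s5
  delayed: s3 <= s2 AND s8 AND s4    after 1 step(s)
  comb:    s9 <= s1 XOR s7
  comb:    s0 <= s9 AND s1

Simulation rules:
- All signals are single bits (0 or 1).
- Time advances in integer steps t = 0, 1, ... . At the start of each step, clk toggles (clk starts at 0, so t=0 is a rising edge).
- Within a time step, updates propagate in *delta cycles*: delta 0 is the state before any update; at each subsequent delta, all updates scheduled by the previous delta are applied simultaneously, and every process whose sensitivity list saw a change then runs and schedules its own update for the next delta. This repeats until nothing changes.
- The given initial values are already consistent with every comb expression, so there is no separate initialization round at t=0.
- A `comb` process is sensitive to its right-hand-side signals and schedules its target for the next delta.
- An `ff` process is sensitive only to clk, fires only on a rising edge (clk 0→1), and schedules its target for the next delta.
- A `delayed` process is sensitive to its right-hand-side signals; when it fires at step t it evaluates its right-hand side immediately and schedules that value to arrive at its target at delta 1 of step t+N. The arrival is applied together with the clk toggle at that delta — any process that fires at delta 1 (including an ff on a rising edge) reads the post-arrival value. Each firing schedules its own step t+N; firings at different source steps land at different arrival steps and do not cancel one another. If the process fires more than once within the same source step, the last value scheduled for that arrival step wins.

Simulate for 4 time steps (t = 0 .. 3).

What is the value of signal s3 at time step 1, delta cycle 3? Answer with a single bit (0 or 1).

t0.Δ0 s9=0 s5=0 s7=0 s1=0 s3=1 s2=0 s4=1 s6=0 clk=0 s8=0 s0=0
t0.Δ1 s9=0 s5=0 s7=0 s1=0 s3=1 s2=0 s4=1 s6=0 clk=1 s8=0 s0=0
t0.Δ2 s9=0 s5=0 s7=0 s1=0 s3=1 s2=1 s4=1 s6=0 clk=1 s8=0 s0=0
t0.Δ3 s9=0 s5=1 s7=0 s1=0 s3=1 s2=1 s4=1 s6=0 clk=1 s8=0 s0=0
t0.Δ4 s9=0 s5=1 s7=0 s1=1 s3=1 s2=1 s4=1 s6=0 clk=1 s8=0 s0=0
t0.Δ5 s9=1 s5=1 s7=0 s1=1 s3=1 s2=1 s4=1 s6=0 clk=1 s8=0 s0=0
t0.Δ6 s9=1 s5=1 s7=0 s1=1 s3=1 s2=1 s4=1 s6=0 clk=1 s8=0 s0=1
t1.Δ0 s9=1 s5=1 s7=0 s1=1 s3=1 s2=1 s4=1 s6=0 clk=1 s8=0 s0=1
t1.Δ1 s9=1 s5=1 s7=0 s1=1 s3=0 s2=1 s4=1 s6=0 clk=0 s8=0 s0=1
t1.Δ2 s9=1 s5=0 s7=0 s1=1 s3=0 s2=1 s4=1 s6=0 clk=0 s8=0 s0=1
t1.Δ3 s9=1 s5=0 s7=0 s1=0 s3=0 s2=1 s4=1 s6=0 clk=0 s8=0 s0=1
t1.Δ4 s9=0 s5=0 s7=0 s1=0 s3=0 s2=1 s4=1 s6=0 clk=0 s8=0 s0=0
t2.Δ0 s9=0 s5=0 s7=0 s1=0 s3=0 s2=1 s4=1 s6=0 clk=0 s8=0 s0=0
t2.Δ1 s9=0 s5=0 s7=0 s1=0 s3=0 s2=1 s4=1 s6=0 clk=1 s8=0 s0=0
t3.Δ0 s9=0 s5=0 s7=0 s1=0 s3=0 s2=1 s4=1 s6=0 clk=1 s8=0 s0=0
t3.Δ1 s9=0 s5=0 s7=0 s1=0 s3=0 s2=1 s4=1 s6=0 clk=0 s8=0 s0=0

0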